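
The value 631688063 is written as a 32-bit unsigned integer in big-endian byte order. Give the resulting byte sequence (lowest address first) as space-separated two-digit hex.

631688063 in hexadecimal, padded to 32 bits, is 0x25A6CB7F.
Split into bytes (most-significant first): 25 A6 CB 7F.
In big-endian order the high byte comes first in memory.
So the memory order matches the most-significant-first order: 25 A6 CB 7F.

25 A6 CB 7F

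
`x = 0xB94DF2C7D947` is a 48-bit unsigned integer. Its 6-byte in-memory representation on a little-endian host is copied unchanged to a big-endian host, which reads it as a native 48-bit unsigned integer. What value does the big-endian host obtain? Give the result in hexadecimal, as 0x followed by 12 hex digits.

Stored little-endian, the bytes at ascending addresses are 47 D9 C7 F2 4D B9.
Read back as big-endian, the last byte is least significant, giving 0x47D9C7F24DB9.

0x47D9C7F24DB9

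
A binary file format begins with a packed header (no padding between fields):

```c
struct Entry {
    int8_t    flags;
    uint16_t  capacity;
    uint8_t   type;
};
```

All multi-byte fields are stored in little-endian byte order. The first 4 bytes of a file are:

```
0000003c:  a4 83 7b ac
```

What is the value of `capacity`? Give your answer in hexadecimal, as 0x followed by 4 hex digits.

0x7B83

`capacity` follows `flags` (1 byte), so it starts at byte offset 1 and occupies 2 bytes.
Bytes at offsets 1..2: 83 7B.
In little-endian order the low byte comes first in memory.
Reassemble most-significant byte first: 7B 83 → 0x7B83.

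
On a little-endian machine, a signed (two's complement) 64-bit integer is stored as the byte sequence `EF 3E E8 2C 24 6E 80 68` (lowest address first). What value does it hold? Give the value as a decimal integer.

7530139678614765295

Little-endian stores the least-significant byte at the lowest address.
Reassemble most-significant byte first: 68 80 6E 24 2C E8 3E EF → 0x68806E242CE83EEF.
0x68806E242CE83EEF = 7530139678614765295.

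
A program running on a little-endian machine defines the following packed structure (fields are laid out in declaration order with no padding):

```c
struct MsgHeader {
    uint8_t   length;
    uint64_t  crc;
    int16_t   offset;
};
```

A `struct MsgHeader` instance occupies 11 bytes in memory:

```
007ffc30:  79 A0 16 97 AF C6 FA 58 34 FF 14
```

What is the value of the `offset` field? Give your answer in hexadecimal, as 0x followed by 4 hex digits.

0x14FF

`offset` follows `length` (1 B), `crc` (8 B), so it starts at offset 1 + 8 = 9 and occupies 2 bytes.
Bytes at offsets 9..10: FF 14.
Little-endian stores the least-significant byte at the lowest address.
Reassemble most-significant byte first: 14 FF → 0x14FF.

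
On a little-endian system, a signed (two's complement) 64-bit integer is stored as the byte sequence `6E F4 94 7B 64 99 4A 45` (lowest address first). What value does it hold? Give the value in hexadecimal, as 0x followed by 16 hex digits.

In little-endian order the low byte comes first in memory.
Reassemble most-significant byte first: 45 4A 99 64 7B 94 F4 6E → 0x454A99647B94F46E.

0x454A99647B94F46E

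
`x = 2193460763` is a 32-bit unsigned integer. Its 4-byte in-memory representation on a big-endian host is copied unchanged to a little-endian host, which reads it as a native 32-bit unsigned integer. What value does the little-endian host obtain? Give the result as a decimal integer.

2193460763 in 32-bit hexadecimal is 0x82BD8E1B.
Stored big-endian, the bytes at ascending addresses are 82 BD 8E 1B.
Read back as little-endian, the first byte is least significant, giving 0x1B8EBD82.
0x1B8EBD82 = 462339458.

462339458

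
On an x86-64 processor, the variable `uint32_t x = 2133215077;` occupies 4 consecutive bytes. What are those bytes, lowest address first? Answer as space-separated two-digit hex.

2133215077 in hexadecimal, padded to 32 bits, is 0x7F264765.
Split into bytes (most-significant first): 7F 26 47 65.
Little-endian stores the least-significant byte at the lowest address.
So at ascending addresses the bytes are 65 47 26 7F.

65 47 26 7F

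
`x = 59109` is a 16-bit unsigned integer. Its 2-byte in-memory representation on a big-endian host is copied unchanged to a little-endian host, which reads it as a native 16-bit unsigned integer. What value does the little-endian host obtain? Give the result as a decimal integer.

59109 in 16-bit hexadecimal is 0xE6E5.
Stored big-endian, the bytes at ascending addresses are E6 E5.
Read back as little-endian, the first byte is least significant, giving 0xE5E6.
0xE5E6 = 58854.

58854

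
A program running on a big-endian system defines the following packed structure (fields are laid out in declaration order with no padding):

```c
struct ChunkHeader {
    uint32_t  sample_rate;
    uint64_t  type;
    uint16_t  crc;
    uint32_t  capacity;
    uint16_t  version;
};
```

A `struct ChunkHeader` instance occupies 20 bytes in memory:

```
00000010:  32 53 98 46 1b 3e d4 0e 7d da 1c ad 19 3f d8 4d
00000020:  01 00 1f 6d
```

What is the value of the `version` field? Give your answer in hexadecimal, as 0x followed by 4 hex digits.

`version` follows `sample_rate` (4 B), `type` (8 B), `crc` (2 B), `capacity` (4 B), so it starts at offset 4 + 8 + 2 + 4 = 18 and occupies 2 bytes.
Bytes at offsets 18..19: 1F 6D.
Big-endian stores the most-significant byte at the lowest address.
The bytes are already most-significant first: 0x1F6D.

0x1F6D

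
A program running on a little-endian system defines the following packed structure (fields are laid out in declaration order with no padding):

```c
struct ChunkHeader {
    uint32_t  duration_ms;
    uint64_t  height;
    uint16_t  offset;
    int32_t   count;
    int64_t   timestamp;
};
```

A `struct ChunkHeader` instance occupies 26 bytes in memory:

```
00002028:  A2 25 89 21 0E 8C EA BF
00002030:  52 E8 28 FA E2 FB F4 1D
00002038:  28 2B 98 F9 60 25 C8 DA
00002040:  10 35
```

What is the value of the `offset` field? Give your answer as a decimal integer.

`offset` follows `duration_ms` (4 B), `height` (8 B), so it starts at offset 4 + 8 = 12 and occupies 2 bytes.
Bytes at offsets 12..13: E2 FB.
Little-endian: lowest address holds the least-significant byte.
Reassemble most-significant byte first: FB E2 → 0xFBE2.
0xFBE2 = 64482.

64482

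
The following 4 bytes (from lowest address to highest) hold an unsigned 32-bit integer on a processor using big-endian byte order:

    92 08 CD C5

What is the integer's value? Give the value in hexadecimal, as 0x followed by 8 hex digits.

Big-endian: lowest address holds the most-significant byte.
The bytes are already most-significant first: 0x9208CDC5.

0x9208CDC5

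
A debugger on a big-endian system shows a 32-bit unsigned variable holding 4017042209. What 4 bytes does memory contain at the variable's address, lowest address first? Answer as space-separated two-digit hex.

EF 6F 33 21

4017042209 in hexadecimal, padded to 32 bits, is 0xEF6F3321.
Split into bytes (most-significant first): EF 6F 33 21.
Big-endian: lowest address holds the most-significant byte.
So the memory order matches the most-significant-first order: EF 6F 33 21.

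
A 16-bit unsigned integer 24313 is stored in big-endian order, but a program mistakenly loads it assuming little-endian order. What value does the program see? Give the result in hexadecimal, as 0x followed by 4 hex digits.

0xF95E

24313 in 16-bit hexadecimal is 0x5EF9.
Stored big-endian, the bytes at ascending addresses are 5E F9.
Read back as little-endian, the first byte is least significant, giving 0xF95E.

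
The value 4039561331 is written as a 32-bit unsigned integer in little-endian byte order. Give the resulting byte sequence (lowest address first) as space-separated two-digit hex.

4039561331 in hexadecimal, padded to 32 bits, is 0xF0C6D073.
Split into bytes (most-significant first): F0 C6 D0 73.
Little-endian stores the least-significant byte at the lowest address.
So at ascending addresses the bytes are 73 D0 C6 F0.

73 D0 C6 F0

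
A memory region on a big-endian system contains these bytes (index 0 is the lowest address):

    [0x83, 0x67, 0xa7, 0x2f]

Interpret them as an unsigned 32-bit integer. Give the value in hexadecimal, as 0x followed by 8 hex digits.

Big-endian: lowest address holds the most-significant byte.
The bytes are already most-significant first: 0x8367A72F.

0x8367A72F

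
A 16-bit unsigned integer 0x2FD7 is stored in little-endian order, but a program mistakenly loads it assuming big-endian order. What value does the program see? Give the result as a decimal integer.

55087

Stored little-endian, the bytes at ascending addresses are D7 2F.
Read back as big-endian, the last byte is least significant, giving 0xD72F.
0xD72F = 55087.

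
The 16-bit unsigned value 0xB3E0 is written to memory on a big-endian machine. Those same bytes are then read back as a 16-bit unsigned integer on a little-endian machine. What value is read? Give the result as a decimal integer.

57523

Stored big-endian, the bytes at ascending addresses are B3 E0.
Read back as little-endian, the first byte is least significant, giving 0xE0B3.
0xE0B3 = 57523.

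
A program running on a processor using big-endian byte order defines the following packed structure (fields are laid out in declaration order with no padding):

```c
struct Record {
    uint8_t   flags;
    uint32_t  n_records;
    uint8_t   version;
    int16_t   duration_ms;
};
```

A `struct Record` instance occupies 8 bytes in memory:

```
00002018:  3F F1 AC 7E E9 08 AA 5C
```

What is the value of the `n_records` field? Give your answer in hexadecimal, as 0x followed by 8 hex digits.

0xF1AC7EE9

`n_records` follows `flags` (1 byte), so it starts at byte offset 1 and occupies 4 bytes.
Bytes at offsets 1..4: F1 AC 7E E9.
Big-endian stores the most-significant byte at the lowest address.
The bytes are already most-significant first: 0xF1AC7EE9.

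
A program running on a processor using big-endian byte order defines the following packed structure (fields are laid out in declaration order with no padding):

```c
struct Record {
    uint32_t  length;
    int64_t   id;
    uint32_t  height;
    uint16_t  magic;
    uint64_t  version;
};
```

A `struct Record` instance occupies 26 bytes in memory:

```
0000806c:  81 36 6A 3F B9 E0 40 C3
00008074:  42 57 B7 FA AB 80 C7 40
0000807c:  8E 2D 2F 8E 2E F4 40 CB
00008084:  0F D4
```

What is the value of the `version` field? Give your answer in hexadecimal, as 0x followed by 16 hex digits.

0x2F8E2EF440CB0FD4

`version` follows `length` (4 B), `id` (8 B), `height` (4 B), `magic` (2 B), so it starts at offset 4 + 8 + 4 + 2 = 18 and occupies 8 bytes.
Bytes at offsets 18..25: 2F 8E 2E F4 40 CB 0F D4.
In big-endian order the high byte comes first in memory.
The bytes are already most-significant first: 0x2F8E2EF440CB0FD4.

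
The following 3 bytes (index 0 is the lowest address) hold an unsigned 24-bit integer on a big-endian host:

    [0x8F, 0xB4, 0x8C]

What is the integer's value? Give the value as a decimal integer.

9417868

Big-endian: lowest address holds the most-significant byte.
The bytes are already most-significant first: 0x8FB48C.
0x8FB48C = 9417868.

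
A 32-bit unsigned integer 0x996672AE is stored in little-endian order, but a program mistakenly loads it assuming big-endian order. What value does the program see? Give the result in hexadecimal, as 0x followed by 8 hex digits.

Stored little-endian, the bytes at ascending addresses are AE 72 66 99.
Read back as big-endian, the last byte is least significant, giving 0xAE726699.

0xAE726699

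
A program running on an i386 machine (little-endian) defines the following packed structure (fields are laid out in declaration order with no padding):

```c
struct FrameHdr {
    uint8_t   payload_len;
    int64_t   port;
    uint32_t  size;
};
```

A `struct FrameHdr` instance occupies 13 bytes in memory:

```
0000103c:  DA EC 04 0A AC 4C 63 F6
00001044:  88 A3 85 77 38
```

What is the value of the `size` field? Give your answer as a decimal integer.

`size` follows `payload_len` (1 B), `port` (8 B), so it starts at offset 1 + 8 = 9 and occupies 4 bytes.
Bytes at offsets 9..12: A3 85 77 38.
Little-endian: lowest address holds the least-significant byte.
Reassemble most-significant byte first: 38 77 85 A3 → 0x387785A3.
0x387785A3 = 947357091.

947357091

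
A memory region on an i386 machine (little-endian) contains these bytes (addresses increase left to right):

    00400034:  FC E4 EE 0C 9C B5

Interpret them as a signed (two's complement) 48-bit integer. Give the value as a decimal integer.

Little-endian: lowest address holds the least-significant byte.
Reassemble most-significant byte first: B5 9C 0C EE E4 FC → 0xB59C0CEEE4FC.
Top bit is set, so as a signed 48-bit value this is 0xB59C0CEEE4FC − 2^48 = -81793140202244.

-81793140202244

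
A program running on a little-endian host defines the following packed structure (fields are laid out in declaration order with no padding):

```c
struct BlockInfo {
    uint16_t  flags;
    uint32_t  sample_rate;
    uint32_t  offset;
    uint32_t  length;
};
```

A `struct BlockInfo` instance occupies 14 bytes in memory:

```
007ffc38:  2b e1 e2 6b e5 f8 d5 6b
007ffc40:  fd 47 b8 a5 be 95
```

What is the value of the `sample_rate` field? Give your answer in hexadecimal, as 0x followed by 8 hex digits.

0xF8E56BE2

`sample_rate` follows `flags` (2 bytes), so it starts at byte offset 2 and occupies 4 bytes.
Bytes at offsets 2..5: E2 6B E5 F8.
In little-endian order the low byte comes first in memory.
Reassemble most-significant byte first: F8 E5 6B E2 → 0xF8E56BE2.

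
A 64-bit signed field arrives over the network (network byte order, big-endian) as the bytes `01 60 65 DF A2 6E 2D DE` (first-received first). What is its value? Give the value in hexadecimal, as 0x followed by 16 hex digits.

Big-endian: lowest address holds the most-significant byte.
The bytes are already most-significant first: 0x016065DFA26E2DDE.

0x016065DFA26E2DDE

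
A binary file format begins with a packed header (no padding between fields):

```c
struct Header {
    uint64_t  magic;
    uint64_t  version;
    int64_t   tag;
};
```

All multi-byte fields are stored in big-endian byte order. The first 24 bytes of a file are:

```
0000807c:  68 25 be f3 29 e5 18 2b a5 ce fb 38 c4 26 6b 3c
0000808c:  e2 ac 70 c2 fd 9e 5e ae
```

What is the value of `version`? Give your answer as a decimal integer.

11947763082688097084

`version` follows `magic` (8 bytes), so it starts at byte offset 8 and occupies 8 bytes.
Bytes at offsets 8..15: A5 CE FB 38 C4 26 6B 3C.
Big-endian stores the most-significant byte at the lowest address.
The bytes are already most-significant first: 0xA5CEFB38C4266B3C.
0xA5CEFB38C4266B3C = 11947763082688097084.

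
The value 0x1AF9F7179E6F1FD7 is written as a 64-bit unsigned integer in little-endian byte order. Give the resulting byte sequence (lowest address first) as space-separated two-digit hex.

D7 1F 6F 9E 17 F7 F9 1A

Split into bytes (most-significant first): 1A F9 F7 17 9E 6F 1F D7.
Little-endian stores the least-significant byte at the lowest address.
So at ascending addresses the bytes are D7 1F 6F 9E 17 F7 F9 1A.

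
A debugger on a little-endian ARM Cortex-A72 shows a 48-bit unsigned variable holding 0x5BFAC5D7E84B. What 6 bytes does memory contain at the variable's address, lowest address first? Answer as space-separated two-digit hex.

Split into bytes (most-significant first): 5B FA C5 D7 E8 4B.
In little-endian order the low byte comes first in memory.
So at ascending addresses the bytes are 4B E8 D7 C5 FA 5B.

4B E8 D7 C5 FA 5B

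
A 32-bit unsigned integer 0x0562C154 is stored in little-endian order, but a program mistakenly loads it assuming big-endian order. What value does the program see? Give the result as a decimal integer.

1421959685

Stored little-endian, the bytes at ascending addresses are 54 C1 62 05.
Read back as big-endian, the last byte is least significant, giving 0x54C16205.
0x54C16205 = 1421959685.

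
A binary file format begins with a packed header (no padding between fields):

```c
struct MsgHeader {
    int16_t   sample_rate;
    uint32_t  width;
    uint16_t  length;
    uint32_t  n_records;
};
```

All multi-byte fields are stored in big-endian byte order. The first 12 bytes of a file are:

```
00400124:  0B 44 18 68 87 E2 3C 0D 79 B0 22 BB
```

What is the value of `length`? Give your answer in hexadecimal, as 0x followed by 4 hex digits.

0x3C0D

`length` follows `sample_rate` (2 B), `width` (4 B), so it starts at offset 2 + 4 = 6 and occupies 2 bytes.
Bytes at offsets 6..7: 3C 0D.
Big-endian: lowest address holds the most-significant byte.
The bytes are already most-significant first: 0x3C0D.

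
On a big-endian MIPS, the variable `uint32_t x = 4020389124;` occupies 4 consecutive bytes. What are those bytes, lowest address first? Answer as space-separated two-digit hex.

EF A2 45 04

4020389124 in hexadecimal, padded to 32 bits, is 0xEFA24504.
Split into bytes (most-significant first): EF A2 45 04.
In big-endian order the high byte comes first in memory.
So the memory order matches the most-significant-first order: EF A2 45 04.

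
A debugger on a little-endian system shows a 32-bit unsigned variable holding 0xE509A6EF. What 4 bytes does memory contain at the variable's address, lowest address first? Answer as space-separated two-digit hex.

EF A6 09 E5

Split into bytes (most-significant first): E5 09 A6 EF.
Little-endian stores the least-significant byte at the lowest address.
So at ascending addresses the bytes are EF A6 09 E5.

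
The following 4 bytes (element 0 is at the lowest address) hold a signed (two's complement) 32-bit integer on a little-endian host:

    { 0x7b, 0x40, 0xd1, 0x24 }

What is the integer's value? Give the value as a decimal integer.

Little-endian: lowest address holds the least-significant byte.
Reassemble most-significant byte first: 24 D1 40 7B → 0x24D1407B.
0x24D1407B = 617693307.

617693307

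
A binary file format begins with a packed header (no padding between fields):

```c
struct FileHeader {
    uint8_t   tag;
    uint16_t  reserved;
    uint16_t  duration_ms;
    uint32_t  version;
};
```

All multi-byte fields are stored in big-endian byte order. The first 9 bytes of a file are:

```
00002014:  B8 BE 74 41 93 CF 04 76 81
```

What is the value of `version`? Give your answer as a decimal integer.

`version` follows `tag` (1 B), `reserved` (2 B), `duration_ms` (2 B), so it starts at offset 1 + 2 + 2 = 5 and occupies 4 bytes.
Bytes at offsets 5..8: CF 04 76 81.
In big-endian order the high byte comes first in memory.
The bytes are already most-significant first: 0xCF047681.
0xCF047681 = 3473176193.

3473176193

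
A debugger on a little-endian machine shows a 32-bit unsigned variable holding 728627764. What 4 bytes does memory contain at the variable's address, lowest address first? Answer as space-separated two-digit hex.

728627764 in hexadecimal, padded to 32 bits, is 0x2B6DFA34.
Split into bytes (most-significant first): 2B 6D FA 34.
Little-endian: lowest address holds the least-significant byte.
So at ascending addresses the bytes are 34 FA 6D 2B.

34 FA 6D 2B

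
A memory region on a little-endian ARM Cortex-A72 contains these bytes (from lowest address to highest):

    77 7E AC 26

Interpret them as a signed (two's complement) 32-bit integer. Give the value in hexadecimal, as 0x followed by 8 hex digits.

0x26AC7E77

In little-endian order the low byte comes first in memory.
Reassemble most-significant byte first: 26 AC 7E 77 → 0x26AC7E77.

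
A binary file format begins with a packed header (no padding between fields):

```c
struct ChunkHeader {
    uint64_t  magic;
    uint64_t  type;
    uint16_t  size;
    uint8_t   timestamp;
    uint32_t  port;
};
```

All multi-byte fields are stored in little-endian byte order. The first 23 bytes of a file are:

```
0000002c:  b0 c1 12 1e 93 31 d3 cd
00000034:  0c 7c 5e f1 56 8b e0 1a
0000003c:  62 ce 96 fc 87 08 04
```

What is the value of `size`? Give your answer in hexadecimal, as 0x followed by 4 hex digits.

`size` follows `magic` (8 B), `type` (8 B), so it starts at offset 8 + 8 = 16 and occupies 2 bytes.
Bytes at offsets 16..17: 62 CE.
In little-endian order the low byte comes first in memory.
Reassemble most-significant byte first: CE 62 → 0xCE62.

0xCE62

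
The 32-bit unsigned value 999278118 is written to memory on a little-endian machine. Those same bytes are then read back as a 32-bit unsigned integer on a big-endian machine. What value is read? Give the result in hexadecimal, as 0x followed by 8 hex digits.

0x26C68F3B

999278118 in 32-bit hexadecimal is 0x3B8FC626.
Stored little-endian, the bytes at ascending addresses are 26 C6 8F 3B.
Read back as big-endian, the last byte is least significant, giving 0x26C68F3B.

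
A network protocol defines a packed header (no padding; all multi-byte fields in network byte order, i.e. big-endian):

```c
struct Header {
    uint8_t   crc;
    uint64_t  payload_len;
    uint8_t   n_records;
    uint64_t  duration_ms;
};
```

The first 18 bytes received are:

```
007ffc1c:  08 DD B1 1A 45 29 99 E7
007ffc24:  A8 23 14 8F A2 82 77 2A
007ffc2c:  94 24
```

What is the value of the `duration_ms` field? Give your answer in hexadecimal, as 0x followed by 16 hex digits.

`duration_ms` follows `crc` (1 B), `payload_len` (8 B), `n_records` (1 B), so it starts at offset 1 + 8 + 1 = 10 and occupies 8 bytes.
Bytes at offsets 10..17: 14 8F A2 82 77 2A 94 24.
Big-endian stores the most-significant byte at the lowest address.
The bytes are already most-significant first: 0x148FA282772A9424.

0x148FA282772A9424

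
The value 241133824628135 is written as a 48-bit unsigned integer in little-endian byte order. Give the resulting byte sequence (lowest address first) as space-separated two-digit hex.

A7 D5 F5 57 4F DB

241133824628135 in hexadecimal, padded to 48 bits, is 0xDB4F57F5D5A7.
Split into bytes (most-significant first): DB 4F 57 F5 D5 A7.
In little-endian order the low byte comes first in memory.
So at ascending addresses the bytes are A7 D5 F5 57 4F DB.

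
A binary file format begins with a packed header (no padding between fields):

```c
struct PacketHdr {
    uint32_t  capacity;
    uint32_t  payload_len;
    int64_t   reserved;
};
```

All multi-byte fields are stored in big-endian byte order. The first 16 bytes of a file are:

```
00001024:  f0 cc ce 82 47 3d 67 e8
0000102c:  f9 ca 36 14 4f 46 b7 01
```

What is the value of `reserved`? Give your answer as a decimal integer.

-447485752112662783

`reserved` follows `capacity` (4 B), `payload_len` (4 B), so it starts at offset 4 + 4 = 8 and occupies 8 bytes.
Bytes at offsets 8..15: F9 CA 36 14 4F 46 B7 01.
Big-endian stores the most-significant byte at the lowest address.
The bytes are already most-significant first: 0xF9CA36144F46B701.
Top bit is set, so as a signed 64-bit value this is 0xF9CA36144F46B701 − 2^64 = -447485752112662783.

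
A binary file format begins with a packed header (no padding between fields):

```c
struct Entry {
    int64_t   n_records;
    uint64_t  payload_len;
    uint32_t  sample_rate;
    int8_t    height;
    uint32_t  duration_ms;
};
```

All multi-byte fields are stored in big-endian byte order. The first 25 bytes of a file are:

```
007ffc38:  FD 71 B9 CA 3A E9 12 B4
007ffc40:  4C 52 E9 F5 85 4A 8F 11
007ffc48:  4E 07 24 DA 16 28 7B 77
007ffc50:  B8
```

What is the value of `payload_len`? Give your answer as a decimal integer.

5499715335685312273

`payload_len` follows `n_records` (8 bytes), so it starts at byte offset 8 and occupies 8 bytes.
Bytes at offsets 8..15: 4C 52 E9 F5 85 4A 8F 11.
Big-endian stores the most-significant byte at the lowest address.
The bytes are already most-significant first: 0x4C52E9F5854A8F11.
0x4C52E9F5854A8F11 = 5499715335685312273.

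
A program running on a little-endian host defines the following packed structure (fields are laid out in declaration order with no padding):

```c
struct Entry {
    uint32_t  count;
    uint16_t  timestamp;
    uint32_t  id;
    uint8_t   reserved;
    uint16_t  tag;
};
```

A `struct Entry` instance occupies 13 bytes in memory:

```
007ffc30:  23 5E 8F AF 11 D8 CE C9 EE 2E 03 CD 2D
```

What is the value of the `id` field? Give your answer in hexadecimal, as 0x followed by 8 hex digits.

`id` follows `count` (4 B), `timestamp` (2 B), so it starts at offset 4 + 2 = 6 and occupies 4 bytes.
Bytes at offsets 6..9: CE C9 EE 2E.
In little-endian order the low byte comes first in memory.
Reassemble most-significant byte first: 2E EE C9 CE → 0x2EEEC9CE.

0x2EEEC9CE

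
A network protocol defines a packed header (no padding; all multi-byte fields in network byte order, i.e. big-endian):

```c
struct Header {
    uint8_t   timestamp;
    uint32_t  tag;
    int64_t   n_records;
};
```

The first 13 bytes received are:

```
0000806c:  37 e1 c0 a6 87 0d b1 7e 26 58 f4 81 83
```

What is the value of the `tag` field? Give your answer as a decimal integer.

3787499143

`tag` follows `timestamp` (1 byte), so it starts at byte offset 1 and occupies 4 bytes.
Bytes at offsets 1..4: E1 C0 A6 87.
In big-endian order the high byte comes first in memory.
The bytes are already most-significant first: 0xE1C0A687.
0xE1C0A687 = 3787499143.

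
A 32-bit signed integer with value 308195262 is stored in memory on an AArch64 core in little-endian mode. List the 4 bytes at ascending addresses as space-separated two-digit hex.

BE AF 5E 12

308195262 in hexadecimal, padded to 32 bits, is 0x125EAFBE.
Split into bytes (most-significant first): 12 5E AF BE.
Little-endian stores the least-significant byte at the lowest address.
So at ascending addresses the bytes are BE AF 5E 12.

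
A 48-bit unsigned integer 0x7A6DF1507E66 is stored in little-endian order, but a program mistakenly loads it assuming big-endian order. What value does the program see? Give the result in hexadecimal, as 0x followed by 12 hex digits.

Stored little-endian, the bytes at ascending addresses are 66 7E 50 F1 6D 7A.
Read back as big-endian, the last byte is least significant, giving 0x667E50F16D7A.

0x667E50F16D7A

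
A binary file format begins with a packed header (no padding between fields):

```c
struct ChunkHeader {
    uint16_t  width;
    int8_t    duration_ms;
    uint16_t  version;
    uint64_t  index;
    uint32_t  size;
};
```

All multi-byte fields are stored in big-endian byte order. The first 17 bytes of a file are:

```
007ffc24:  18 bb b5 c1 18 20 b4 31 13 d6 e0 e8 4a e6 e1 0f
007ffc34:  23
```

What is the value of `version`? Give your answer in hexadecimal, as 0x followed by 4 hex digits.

`version` follows `width` (2 B), `duration_ms` (1 B), so it starts at offset 2 + 1 = 3 and occupies 2 bytes.
Bytes at offsets 3..4: C1 18.
Big-endian: lowest address holds the most-significant byte.
The bytes are already most-significant first: 0xC118.

0xC118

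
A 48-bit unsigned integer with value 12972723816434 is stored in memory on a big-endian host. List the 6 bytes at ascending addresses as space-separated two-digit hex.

0B CC 72 98 47 F2

12972723816434 in hexadecimal, padded to 48 bits, is 0x0BCC729847F2.
Split into bytes (most-significant first): 0B CC 72 98 47 F2.
Big-endian stores the most-significant byte at the lowest address.
So the memory order matches the most-significant-first order: 0B CC 72 98 47 F2.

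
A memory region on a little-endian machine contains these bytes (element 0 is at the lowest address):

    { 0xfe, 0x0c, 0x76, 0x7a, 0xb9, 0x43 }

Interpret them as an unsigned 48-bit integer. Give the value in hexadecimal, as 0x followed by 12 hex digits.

0x43B97A760CFE

Little-endian stores the least-significant byte at the lowest address.
Reassemble most-significant byte first: 43 B9 7A 76 0C FE → 0x43B97A760CFE.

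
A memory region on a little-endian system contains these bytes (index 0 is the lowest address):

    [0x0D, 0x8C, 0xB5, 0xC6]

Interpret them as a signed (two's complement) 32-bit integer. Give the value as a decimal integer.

Little-endian: lowest address holds the least-significant byte.
Reassemble most-significant byte first: C6 B5 8C 0D → 0xC6B58C0D.
Top bit is set, so as a signed 32-bit value this is 0xC6B58C0D − 2^32 = -961180659.

-961180659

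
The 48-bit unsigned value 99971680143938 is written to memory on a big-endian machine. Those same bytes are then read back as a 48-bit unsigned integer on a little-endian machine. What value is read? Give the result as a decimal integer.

99971680143938 in 48-bit hexadecimal is 0x5AEC787B8A42.
Stored big-endian, the bytes at ascending addresses are 5A EC 78 7B 8A 42.
Read back as little-endian, the first byte is least significant, giving 0x428A7B78EC5A.
0x428A7B78EC5A = 73162544442458.

73162544442458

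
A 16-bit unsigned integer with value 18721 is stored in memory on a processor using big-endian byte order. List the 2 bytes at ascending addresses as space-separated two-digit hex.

49 21

18721 in hexadecimal, padded to 16 bits, is 0x4921.
Split into bytes (most-significant first): 49 21.
Big-endian: lowest address holds the most-significant byte.
So the memory order matches the most-significant-first order: 49 21.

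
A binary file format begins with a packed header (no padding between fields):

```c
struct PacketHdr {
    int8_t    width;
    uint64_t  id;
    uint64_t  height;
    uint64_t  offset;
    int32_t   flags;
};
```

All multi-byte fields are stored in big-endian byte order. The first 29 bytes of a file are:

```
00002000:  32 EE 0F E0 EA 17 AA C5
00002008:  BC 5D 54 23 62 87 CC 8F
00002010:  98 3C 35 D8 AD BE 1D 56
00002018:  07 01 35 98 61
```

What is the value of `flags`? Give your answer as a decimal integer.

`flags` follows `width` (1 B), `id` (8 B), `height` (8 B), `offset` (8 B), so it starts at offset 1 + 8 + 8 + 8 = 25 and occupies 4 bytes.
Bytes at offsets 25..28: 01 35 98 61.
Big-endian stores the most-significant byte at the lowest address.
The bytes are already most-significant first: 0x01359861.
0x01359861 = 20289633.

20289633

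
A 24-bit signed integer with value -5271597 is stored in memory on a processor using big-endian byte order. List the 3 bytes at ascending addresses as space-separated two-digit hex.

AF 8F D3

Two's complement of -5271597 in 24 bits: 5271597 = 0x50702D; invert → 0xAF8FD2; add 1 → 0xAF8FD3.
Split into bytes (most-significant first): AF 8F D3.
In big-endian order the high byte comes first in memory.
So the memory order matches the most-significant-first order: AF 8F D3.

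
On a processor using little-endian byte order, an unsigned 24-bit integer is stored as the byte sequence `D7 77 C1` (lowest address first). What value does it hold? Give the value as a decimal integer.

Little-endian: lowest address holds the least-significant byte.
Reassemble most-significant byte first: C1 77 D7 → 0xC177D7.
0xC177D7 = 12679127.

12679127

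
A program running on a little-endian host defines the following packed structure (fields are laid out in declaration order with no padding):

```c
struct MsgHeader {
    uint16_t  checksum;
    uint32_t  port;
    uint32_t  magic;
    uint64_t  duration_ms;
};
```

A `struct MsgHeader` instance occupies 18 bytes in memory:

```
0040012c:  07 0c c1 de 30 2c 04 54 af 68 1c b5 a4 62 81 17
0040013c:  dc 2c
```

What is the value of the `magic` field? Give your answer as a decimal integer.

`magic` follows `checksum` (2 B), `port` (4 B), so it starts at offset 2 + 4 = 6 and occupies 4 bytes.
Bytes at offsets 6..9: 04 54 AF 68.
In little-endian order the low byte comes first in memory.
Reassemble most-significant byte first: 68 AF 54 04 → 0x68AF5404.
0x68AF5404 = 1756320772.

1756320772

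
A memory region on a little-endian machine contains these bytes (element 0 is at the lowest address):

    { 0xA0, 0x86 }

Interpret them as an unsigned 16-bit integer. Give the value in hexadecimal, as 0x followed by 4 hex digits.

Little-endian stores the least-significant byte at the lowest address.
Reassemble most-significant byte first: 86 A0 → 0x86A0.

0x86A0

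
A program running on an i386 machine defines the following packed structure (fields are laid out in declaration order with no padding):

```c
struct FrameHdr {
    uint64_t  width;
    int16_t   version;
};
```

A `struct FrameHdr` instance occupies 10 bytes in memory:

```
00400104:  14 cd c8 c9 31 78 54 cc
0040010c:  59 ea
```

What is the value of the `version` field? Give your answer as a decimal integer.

`version` follows `width` (8 bytes), so it starts at byte offset 8 and occupies 2 bytes.
Bytes at offsets 8..9: 59 EA.
Little-endian stores the least-significant byte at the lowest address.
Reassemble most-significant byte first: EA 59 → 0xEA59.
Top bit is set, so as a signed 16-bit value this is 0xEA59 − 2^16 = -5543.

-5543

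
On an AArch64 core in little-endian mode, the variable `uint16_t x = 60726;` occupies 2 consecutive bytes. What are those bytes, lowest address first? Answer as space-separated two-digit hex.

36 ED

60726 in hexadecimal, padded to 16 bits, is 0xED36.
Split into bytes (most-significant first): ED 36.
In little-endian order the low byte comes first in memory.
So at ascending addresses the bytes are 36 ED.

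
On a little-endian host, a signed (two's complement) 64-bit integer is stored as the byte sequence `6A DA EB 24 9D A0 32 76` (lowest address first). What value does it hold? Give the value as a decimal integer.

8517046442100775530

Little-endian: lowest address holds the least-significant byte.
Reassemble most-significant byte first: 76 32 A0 9D 24 EB DA 6A → 0x7632A09D24EBDA6A.
0x7632A09D24EBDA6A = 8517046442100775530.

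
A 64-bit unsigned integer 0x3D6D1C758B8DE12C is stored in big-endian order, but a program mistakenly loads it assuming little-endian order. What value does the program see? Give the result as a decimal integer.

3234021637533494589

Stored big-endian, the bytes at ascending addresses are 3D 6D 1C 75 8B 8D E1 2C.
Read back as little-endian, the first byte is least significant, giving 0x2CE18D8B751C6D3D.
0x2CE18D8B751C6D3D = 3234021637533494589.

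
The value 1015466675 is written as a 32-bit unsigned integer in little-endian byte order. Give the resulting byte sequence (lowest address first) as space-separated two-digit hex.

B3 CA 86 3C

1015466675 in hexadecimal, padded to 32 bits, is 0x3C86CAB3.
Split into bytes (most-significant first): 3C 86 CA B3.
Little-endian stores the least-significant byte at the lowest address.
So at ascending addresses the bytes are B3 CA 86 3C.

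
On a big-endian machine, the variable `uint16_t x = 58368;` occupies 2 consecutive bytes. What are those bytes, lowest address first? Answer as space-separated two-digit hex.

58368 in hexadecimal, padded to 16 bits, is 0xE400.
Split into bytes (most-significant first): E4 00.
In big-endian order the high byte comes first in memory.
So the memory order matches the most-significant-first order: E4 00.

E4 00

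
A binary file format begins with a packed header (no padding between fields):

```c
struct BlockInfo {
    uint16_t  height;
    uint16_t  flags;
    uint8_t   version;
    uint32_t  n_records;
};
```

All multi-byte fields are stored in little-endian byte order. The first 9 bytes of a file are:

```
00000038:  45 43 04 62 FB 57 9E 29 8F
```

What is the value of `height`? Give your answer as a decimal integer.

17221

`height` is the first field, at byte offset 0, occupying 2 bytes.
Bytes at offsets 0..1: 45 43.
Little-endian: lowest address holds the least-significant byte.
Reassemble most-significant byte first: 43 45 → 0x4345.
0x4345 = 17221.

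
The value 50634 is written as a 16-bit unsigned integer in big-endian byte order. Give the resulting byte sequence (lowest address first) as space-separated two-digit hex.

50634 in hexadecimal, padded to 16 bits, is 0xC5CA.
Split into bytes (most-significant first): C5 CA.
Big-endian stores the most-significant byte at the lowest address.
So the memory order matches the most-significant-first order: C5 CA.

C5 CA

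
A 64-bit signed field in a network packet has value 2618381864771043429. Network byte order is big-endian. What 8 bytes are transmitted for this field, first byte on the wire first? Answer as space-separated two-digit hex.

24 56 5C 6E E8 00 C0 65

2618381864771043429 in hexadecimal, padded to 64 bits, is 0x24565C6EE800C065.
Split into bytes (most-significant first): 24 56 5C 6E E8 00 C0 65.
Big-endian: lowest address holds the most-significant byte.
So the memory order matches the most-significant-first order: 24 56 5C 6E E8 00 C0 65.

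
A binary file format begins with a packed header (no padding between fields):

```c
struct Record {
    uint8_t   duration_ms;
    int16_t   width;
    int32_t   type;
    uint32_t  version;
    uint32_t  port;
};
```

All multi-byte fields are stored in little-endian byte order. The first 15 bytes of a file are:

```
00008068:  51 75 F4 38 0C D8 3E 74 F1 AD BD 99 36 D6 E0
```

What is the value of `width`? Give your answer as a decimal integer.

-2955

`width` follows `duration_ms` (1 byte), so it starts at byte offset 1 and occupies 2 bytes.
Bytes at offsets 1..2: 75 F4.
In little-endian order the low byte comes first in memory.
Reassemble most-significant byte first: F4 75 → 0xF475.
Top bit is set, so as a signed 16-bit value this is 0xF475 − 2^16 = -2955.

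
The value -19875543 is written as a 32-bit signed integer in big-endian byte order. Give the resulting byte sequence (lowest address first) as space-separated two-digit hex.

Two's complement of -19875543 in 32 bits: 19875543 = 0x012F46D7; invert → 0xFED0B928; add 1 → 0xFED0B929.
Split into bytes (most-significant first): FE D0 B9 29.
Big-endian stores the most-significant byte at the lowest address.
So the memory order matches the most-significant-first order: FE D0 B9 29.

FE D0 B9 29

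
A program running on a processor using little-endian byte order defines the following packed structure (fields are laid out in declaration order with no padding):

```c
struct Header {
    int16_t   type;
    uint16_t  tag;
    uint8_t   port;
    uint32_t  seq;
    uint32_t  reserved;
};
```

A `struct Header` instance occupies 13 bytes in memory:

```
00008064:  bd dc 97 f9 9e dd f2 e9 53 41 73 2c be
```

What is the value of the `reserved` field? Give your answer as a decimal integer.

`reserved` follows `type` (2 B), `tag` (2 B), `port` (1 B), `seq` (4 B), so it starts at offset 2 + 2 + 1 + 4 = 9 and occupies 4 bytes.
Bytes at offsets 9..12: 41 73 2C BE.
In little-endian order the low byte comes first in memory.
Reassemble most-significant byte first: BE 2C 73 41 → 0xBE2C7341.
0xBE2C7341 = 3190584129.

3190584129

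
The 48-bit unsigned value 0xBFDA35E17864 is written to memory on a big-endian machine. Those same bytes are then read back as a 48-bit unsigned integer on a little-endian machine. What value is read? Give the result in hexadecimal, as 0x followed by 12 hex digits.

0x6478E135DABF

Stored big-endian, the bytes at ascending addresses are BF DA 35 E1 78 64.
Read back as little-endian, the first byte is least significant, giving 0x6478E135DABF.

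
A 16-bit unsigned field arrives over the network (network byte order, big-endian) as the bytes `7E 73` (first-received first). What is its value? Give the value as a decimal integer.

32371

Big-endian stores the most-significant byte at the lowest address.
The bytes are already most-significant first: 0x7E73.
0x7E73 = 32371.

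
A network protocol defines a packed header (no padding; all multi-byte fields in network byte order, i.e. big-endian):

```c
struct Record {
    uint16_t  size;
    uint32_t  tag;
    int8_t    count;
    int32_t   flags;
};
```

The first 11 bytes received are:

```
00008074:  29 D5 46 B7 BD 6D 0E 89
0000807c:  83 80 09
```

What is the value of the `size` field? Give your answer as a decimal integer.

10709

`size` is the first field, at byte offset 0, occupying 2 bytes.
Bytes at offsets 0..1: 29 D5.
Big-endian: lowest address holds the most-significant byte.
The bytes are already most-significant first: 0x29D5.
0x29D5 = 10709.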